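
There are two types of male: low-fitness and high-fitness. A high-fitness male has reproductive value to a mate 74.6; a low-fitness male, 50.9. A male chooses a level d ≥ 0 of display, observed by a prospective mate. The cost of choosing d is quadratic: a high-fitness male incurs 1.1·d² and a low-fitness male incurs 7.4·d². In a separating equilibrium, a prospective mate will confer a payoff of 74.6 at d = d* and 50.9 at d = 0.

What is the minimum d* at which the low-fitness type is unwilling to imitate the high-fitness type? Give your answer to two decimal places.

1.79

The low-fitness type at d = 0 receives 50.9; imitating at d* yields 74.6 − 7.4·d*².
Indifference: 50.9 = 74.6 − 7.4·d*², so d*² = (74.6 − 50.9) / 7.4 ≈ 3.2027.
d* = √3.2027 ≈ 1.79.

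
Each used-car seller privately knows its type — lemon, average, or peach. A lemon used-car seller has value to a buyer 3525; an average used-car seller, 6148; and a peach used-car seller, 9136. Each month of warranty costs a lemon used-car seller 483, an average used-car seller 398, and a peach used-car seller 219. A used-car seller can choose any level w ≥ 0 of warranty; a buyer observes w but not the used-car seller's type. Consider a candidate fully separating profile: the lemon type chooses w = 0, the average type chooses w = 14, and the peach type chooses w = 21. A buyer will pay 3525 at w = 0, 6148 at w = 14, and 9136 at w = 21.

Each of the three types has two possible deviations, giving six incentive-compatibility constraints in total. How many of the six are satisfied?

Lemon (own payoff 3525): to w=14 gives 6148 − 483×14 = -614 → no gain ✓; to w=21 gives 9136 − 483×21 = -1007 → no gain ✓.
Peach (own payoff 9136 − 219×21 = 4537): to w=0 gives 3525 → no gain ✓; to w=14 gives 6148 − 219×14 = 3082 → no gain ✓.
Average (own payoff 6148 − 398×14 = 576): to w=0 gives 3525 → profitable ✗; to w=21 gives 9136 − 398×21 = 778 → profitable ✗.
4 of the 6 constraints hold; not an equilibrium.

4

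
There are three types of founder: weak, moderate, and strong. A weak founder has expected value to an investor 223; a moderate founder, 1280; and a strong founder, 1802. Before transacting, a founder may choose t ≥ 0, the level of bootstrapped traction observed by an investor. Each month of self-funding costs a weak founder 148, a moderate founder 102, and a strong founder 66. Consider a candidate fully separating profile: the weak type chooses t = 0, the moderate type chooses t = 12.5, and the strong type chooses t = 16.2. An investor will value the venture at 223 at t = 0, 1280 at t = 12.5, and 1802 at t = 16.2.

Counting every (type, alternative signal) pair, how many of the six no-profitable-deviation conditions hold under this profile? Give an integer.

4

Moderate (own payoff 1280 − 102×12.5 = 5): to t=0 gives 223 → profitable ✗; to t=16.2 gives 1802 − 102×16.2 = 149.6 → profitable ✗.
Weak (own payoff 223): to t=12.5 gives 1280 − 148×12.5 = -570 → no gain ✓; to t=16.2 gives 1802 − 148×16.2 = -595.6 → no gain ✓.
Strong (own payoff 1802 − 66×16.2 = 732.8): to t=0 gives 223 → no gain ✓; to t=12.5 gives 1280 − 66×12.5 = 455 → no gain ✓.
4 of the 6 constraints hold; not an equilibrium.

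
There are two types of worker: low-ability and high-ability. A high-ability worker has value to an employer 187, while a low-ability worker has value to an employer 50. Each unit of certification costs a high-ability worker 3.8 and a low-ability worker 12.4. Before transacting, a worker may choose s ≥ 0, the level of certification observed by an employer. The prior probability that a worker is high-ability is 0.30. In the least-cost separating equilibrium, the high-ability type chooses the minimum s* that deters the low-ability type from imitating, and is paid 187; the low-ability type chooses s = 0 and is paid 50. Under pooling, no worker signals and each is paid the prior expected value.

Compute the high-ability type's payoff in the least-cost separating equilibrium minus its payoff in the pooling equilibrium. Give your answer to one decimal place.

53.9

Least-cost separating signal: s* solves 50 = 187 − 12.4·s*, so s* = (187 − 50)/12.4 ≈ 11.0484.
High-ability type's separating payoff: 187 − 3.8 × s* = 187 − 3.8 × (187 − 50)/12.4 = 187 − 520.6/12.4 ≈ 145.016.
Pooling payoff: 0.30 × 187 + 0.70 × 50 = 91.1.
Difference: 145.016 − 91.1 = 53.916, i.e. 53.9 to one decimal place.
The high-ability type prefers to separate.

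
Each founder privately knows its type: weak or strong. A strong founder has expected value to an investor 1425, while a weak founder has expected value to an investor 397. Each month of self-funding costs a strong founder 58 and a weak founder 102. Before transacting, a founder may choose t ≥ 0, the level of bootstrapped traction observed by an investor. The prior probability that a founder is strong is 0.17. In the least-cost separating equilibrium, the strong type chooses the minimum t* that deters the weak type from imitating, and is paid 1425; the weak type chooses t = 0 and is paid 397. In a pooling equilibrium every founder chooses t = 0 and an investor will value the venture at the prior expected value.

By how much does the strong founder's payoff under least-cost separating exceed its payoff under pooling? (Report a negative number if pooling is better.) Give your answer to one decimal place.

268.7

Least-cost separating signal: t* solves 397 = 1425 − 102·t*, so t* = (1425 − 397)/102 ≈ 10.0784.
Strong type's separating payoff: 1425 − 58 × t* = 1425 − 58 × (1425 − 397)/102 = 1425 − 59624/102 ≈ 840.451.
Pooling payoff: 0.17 × 1425 + 0.83 × 397 = 571.76.
Difference: 840.451 − 571.76 = 268.691, i.e. 268.7 to one decimal place.
The strong type prefers to separate.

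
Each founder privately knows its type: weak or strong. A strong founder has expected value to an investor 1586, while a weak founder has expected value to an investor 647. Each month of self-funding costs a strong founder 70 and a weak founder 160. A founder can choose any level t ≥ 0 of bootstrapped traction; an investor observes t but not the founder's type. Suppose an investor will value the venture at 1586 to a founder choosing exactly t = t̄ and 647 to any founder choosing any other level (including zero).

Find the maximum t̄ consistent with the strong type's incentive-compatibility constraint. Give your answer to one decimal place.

Choosing t̄ yields the strong type 1586 − 70·t̄; choosing zero yields 647.
The strong type is indifferent at 1586 − 70·t̄ = 647, i.e. t̄ = (1586 − 647) / 70 ≈ 13.4.
For any t̄ above 13.4 the strong type would rather pool at zero, so separation collapses.

13.4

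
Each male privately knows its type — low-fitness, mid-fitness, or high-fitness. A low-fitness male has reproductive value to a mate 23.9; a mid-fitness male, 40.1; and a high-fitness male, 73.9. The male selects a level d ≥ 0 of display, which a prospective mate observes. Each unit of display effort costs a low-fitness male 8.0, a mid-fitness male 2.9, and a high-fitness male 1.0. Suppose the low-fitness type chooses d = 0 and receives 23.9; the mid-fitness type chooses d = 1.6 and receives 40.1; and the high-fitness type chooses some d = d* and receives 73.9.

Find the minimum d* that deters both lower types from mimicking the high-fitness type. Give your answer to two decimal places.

Low-fitness type (on-path payoff 23.9) won't mimic when 23.9 ≥ 73.9 − 8.0·d*, i.e. d* ≥ 6.25.
Mid-fitness type (on-path payoff 40.1 − 2.9×1.6 = 35.46) won't mimic when 35.46 ≥ 73.9 − 2.9·d*, i.e. d* ≥ 13.26.
Both must hold, so d* = max(6.25, 13.26) = 13.26. The mid-fitness type's constraint binds.

13.26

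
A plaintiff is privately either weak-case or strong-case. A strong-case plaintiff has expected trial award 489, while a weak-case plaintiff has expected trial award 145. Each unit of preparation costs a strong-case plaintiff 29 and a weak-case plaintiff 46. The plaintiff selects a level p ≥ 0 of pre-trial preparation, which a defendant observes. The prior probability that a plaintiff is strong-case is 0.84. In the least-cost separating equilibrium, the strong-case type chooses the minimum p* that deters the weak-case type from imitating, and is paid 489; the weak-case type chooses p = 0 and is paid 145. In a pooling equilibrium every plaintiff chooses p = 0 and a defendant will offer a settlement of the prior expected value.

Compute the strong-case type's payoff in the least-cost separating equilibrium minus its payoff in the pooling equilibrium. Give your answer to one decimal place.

Least-cost separating signal: p* solves 145 = 489 − 46·p*, so p* = (489 − 145)/46 ≈ 7.4783.
Strong-case type's separating payoff: 489 − 29 × p* = 489 − 29 × (489 − 145)/46 = 489 − 9976/46 ≈ 272.130.
Pooling payoff: 0.84 × 489 + 0.16 × 145 = 433.96.
Difference: 272.130 − 433.96 = -161.83, i.e. -161.8 to one decimal place.
The strong-case type would prefer the pooling outcome.

-161.8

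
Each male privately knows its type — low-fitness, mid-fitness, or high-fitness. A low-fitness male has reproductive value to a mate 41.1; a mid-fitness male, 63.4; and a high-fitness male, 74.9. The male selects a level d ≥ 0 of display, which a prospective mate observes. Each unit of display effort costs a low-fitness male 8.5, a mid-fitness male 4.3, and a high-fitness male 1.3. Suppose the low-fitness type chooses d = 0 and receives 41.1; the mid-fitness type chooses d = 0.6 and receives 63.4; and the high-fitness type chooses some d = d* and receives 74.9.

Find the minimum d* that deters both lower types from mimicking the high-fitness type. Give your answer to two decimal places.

Low-fitness type (on-path payoff 41.1) won't mimic when 41.1 ≥ 74.9 − 8.5·d*, i.e. d* ≥ 3.98.
Mid-fitness type (on-path payoff 63.4 − 4.3×0.6 = 60.82) won't mimic when 60.82 ≥ 74.9 − 4.3·d*, i.e. d* ≥ 3.27.
Both must hold, so d* = max(3.98, 3.27) = 3.98. The low-fitness type's constraint binds.

3.98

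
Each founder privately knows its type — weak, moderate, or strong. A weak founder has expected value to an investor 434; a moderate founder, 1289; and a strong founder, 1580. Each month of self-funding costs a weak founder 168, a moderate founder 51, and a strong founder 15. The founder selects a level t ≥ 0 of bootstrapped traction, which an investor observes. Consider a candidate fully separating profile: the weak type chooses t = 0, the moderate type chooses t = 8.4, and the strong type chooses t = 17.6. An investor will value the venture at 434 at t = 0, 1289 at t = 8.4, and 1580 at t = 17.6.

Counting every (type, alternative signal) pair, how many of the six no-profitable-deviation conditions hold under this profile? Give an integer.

6

Weak (own payoff 434): to t=8.4 gives 1289 − 168×8.4 = -122.2 → no gain ✓; to t=17.6 gives 1580 − 168×17.6 = -1376.8 → no gain ✓.
Strong (own payoff 1580 − 15×17.6 = 1316): to t=0 gives 434 → no gain ✓; to t=8.4 gives 1289 − 15×8.4 = 1163 → no gain ✓.
Moderate (own payoff 1289 − 51×8.4 = 860.6): to t=0 gives 434 → no gain ✓; to t=17.6 gives 1580 − 51×17.6 = 682.4 → no gain ✓.
6 of the 6 constraints hold; this profile is a separating equilibrium.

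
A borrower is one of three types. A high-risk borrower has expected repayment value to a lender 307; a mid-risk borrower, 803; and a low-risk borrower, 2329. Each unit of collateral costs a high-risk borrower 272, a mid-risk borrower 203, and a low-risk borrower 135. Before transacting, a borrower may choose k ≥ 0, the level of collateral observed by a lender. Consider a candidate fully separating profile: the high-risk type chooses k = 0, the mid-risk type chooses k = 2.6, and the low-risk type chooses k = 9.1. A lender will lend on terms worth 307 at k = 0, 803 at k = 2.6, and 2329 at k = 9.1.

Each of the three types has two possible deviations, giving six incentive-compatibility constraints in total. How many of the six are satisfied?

High-risk (own payoff 307): to k=2.6 gives 803 − 272×2.6 = 95.8 → no gain ✓; to k=9.1 gives 2329 − 272×9.1 = -146.2 → no gain ✓.
Mid-risk (own payoff 803 − 203×2.6 = 275.2): to k=0 gives 307 → profitable ✗; to k=9.1 gives 2329 − 203×9.1 = 481.7 → profitable ✗.
Low-risk (own payoff 2329 − 135×9.1 = 1100.5): to k=0 gives 307 → no gain ✓; to k=2.6 gives 803 − 135×2.6 = 452 → no gain ✓.
4 of the 6 constraints hold; not an equilibrium.

4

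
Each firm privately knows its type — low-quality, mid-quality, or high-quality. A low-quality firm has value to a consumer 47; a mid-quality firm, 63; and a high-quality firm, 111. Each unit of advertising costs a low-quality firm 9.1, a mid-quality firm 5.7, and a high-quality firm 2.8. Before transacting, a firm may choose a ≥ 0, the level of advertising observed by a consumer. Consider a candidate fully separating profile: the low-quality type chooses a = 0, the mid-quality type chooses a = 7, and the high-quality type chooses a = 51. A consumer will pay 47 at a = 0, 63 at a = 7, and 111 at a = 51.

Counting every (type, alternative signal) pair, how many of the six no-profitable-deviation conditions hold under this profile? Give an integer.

3

Low-quality (own payoff 47): to a=7 gives 63 − 9.1×7 = -0.7 → no gain ✓; to a=51 gives 111 − 9.1×51 = -353.1 → no gain ✓.
High-quality (own payoff 111 − 2.8×51 = -31.8): to a=0 gives 47 → profitable ✗; to a=7 gives 63 − 2.8×7 = 43.4 → profitable ✗.
Mid-quality (own payoff 63 − 5.7×7 = 23.1): to a=0 gives 47 → profitable ✗; to a=51 gives 111 − 5.7×51 = -179.7 → no gain ✓.
3 of the 6 constraints hold; not an equilibrium.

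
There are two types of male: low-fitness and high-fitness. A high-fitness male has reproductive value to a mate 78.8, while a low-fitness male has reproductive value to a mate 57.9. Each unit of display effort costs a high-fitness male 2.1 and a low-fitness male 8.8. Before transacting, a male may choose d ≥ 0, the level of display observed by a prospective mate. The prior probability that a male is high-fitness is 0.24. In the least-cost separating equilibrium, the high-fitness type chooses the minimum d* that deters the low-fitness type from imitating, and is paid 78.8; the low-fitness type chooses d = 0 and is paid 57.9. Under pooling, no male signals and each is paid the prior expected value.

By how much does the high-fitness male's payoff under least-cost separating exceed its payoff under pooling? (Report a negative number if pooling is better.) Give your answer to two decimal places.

10.90

Least-cost separating signal: d* solves 57.9 = 78.8 − 8.8·d*, so d* = (78.8 − 57.9)/8.8 = 2.375.
High-fitness type's separating payoff: 78.8 − 2.1 × d* = 78.8 − 2.1 × (78.8 − 57.9)/8.8 = 78.8 − 43.89/8.8 = 73.8125.
Pooling payoff: 0.24 × 78.8 + 0.76 × 57.9 = 62.916.
Difference: 73.8125 − 62.916 = 10.8965, i.e. 10.90 to two decimal places.
The high-fitness type prefers to separate.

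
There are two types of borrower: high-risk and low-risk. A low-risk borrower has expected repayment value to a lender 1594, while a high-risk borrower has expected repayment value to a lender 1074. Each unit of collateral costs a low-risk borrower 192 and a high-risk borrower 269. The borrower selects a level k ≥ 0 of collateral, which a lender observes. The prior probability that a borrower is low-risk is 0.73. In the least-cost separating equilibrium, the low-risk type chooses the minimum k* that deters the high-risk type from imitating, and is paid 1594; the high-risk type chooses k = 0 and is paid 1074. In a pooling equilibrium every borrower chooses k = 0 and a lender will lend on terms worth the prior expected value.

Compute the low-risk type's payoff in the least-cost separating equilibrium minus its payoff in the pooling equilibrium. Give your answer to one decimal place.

-230.8

Least-cost separating signal: k* solves 1074 = 1594 − 269·k*, so k* = (1594 − 1074)/269 ≈ 1.9331.
Low-risk type's separating payoff: 1594 − 192 × k* = 1594 − 192 × (1594 − 1074)/269 = 1594 − 99840/269 ≈ 1222.848.
Pooling payoff: 0.73 × 1594 + 0.27 × 1074 = 1453.6.
Difference: 1222.848 − 1453.6 = -230.752, i.e. -230.8 to one decimal place.
The low-risk type would prefer the pooling outcome.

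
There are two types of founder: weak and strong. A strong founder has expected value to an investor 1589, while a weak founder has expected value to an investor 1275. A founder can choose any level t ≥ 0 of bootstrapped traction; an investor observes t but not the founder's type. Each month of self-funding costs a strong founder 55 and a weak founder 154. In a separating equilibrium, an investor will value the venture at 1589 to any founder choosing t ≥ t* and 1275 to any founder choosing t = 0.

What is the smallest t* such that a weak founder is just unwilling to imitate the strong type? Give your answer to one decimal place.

2.0

A weak founder choosing t = 0 receives 1275.
Imitating at t* instead would pay 1589 at cost 154·t*, netting 1589 − 154·t*.
Indifference: 1275 = 1589 − 154·t*, so t* = (1589 − 1275) / 154 ≈ 2.0.
This is the weak type's binding incentive-compatibility constraint; any t ≥ 2.0 sustains separation on that side.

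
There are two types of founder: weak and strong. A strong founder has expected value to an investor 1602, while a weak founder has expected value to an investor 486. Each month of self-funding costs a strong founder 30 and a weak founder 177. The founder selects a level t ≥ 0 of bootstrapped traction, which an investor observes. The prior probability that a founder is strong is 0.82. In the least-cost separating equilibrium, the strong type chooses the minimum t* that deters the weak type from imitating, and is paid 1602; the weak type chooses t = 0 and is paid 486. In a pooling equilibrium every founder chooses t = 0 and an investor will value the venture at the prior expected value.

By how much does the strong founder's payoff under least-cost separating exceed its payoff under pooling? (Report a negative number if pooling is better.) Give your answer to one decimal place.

Least-cost separating signal: t* solves 486 = 1602 − 177·t*, so t* = (1602 − 486)/177 ≈ 6.3051.
Strong type's separating payoff: 1602 − 30 × t* = 1602 − 30 × (1602 − 486)/177 = 1602 − 33480/177 ≈ 1412.847.
Pooling payoff: 0.82 × 1602 + 0.18 × 486 = 1401.12.
Difference: 1412.847 − 1401.12 = 11.727, i.e. 11.7 to one decimal place.
The strong type prefers to separate.

11.7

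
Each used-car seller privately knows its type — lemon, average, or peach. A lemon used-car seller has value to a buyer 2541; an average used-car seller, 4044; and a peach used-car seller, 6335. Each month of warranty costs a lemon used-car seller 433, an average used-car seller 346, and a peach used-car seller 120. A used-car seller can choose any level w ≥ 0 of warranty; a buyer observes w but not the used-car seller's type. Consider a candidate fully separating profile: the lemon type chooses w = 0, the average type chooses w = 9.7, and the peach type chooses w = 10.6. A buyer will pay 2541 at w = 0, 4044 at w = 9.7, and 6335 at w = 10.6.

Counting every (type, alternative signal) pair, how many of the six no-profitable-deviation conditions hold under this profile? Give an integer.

4

Average (own payoff 4044 − 346×9.7 = 687.8): to w=0 gives 2541 → profitable ✗; to w=10.6 gives 6335 − 346×10.6 = 2667.4 → profitable ✗.
Peach (own payoff 6335 − 120×10.6 = 5063): to w=0 gives 2541 → no gain ✓; to w=9.7 gives 4044 − 120×9.7 = 2880 → no gain ✓.
Lemon (own payoff 2541): to w=9.7 gives 4044 − 433×9.7 = -156.1 → no gain ✓; to w=10.6 gives 6335 − 433×10.6 = 1745.2 → no gain ✓.
4 of the 6 constraints hold; not an equilibrium.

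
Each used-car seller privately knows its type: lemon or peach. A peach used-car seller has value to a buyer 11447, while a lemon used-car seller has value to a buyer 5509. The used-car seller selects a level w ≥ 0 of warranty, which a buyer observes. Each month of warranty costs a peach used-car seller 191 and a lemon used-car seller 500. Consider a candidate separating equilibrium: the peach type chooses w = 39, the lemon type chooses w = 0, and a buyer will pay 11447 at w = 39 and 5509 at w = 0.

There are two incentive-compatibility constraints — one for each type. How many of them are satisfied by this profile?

1

Peach type: signal → 11447 − 191 × 39 = 3998; deviate to 0 → 5509. IC fails (3998 < 5509).
Lemon type: stay at 0 → 5509; mimic → 11447 − 500 × 39 = -8053. IC holds (5509 ≥ -8053).
1 of 2 constraints hold, so this profile is not an equilibrium.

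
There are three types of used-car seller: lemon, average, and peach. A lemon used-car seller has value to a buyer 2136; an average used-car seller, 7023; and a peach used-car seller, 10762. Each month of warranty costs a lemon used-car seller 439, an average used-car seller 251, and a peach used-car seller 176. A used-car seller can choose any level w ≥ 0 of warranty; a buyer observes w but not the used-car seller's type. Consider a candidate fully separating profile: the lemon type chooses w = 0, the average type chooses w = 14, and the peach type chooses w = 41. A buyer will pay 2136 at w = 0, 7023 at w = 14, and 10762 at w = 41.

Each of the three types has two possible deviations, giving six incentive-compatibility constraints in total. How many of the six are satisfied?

5

Lemon (own payoff 2136): to w=14 gives 7023 − 439×14 = 877 → no gain ✓; to w=41 gives 10762 − 439×41 = -7237 → no gain ✓.
Average (own payoff 7023 − 251×14 = 3509): to w=0 gives 2136 → no gain ✓; to w=41 gives 10762 − 251×41 = 471 → no gain ✓.
Peach (own payoff 10762 − 176×41 = 3546): to w=0 gives 2136 → no gain ✓; to w=14 gives 7023 − 176×14 = 4559 → profitable ✗.
5 of the 6 constraints hold; not an equilibrium.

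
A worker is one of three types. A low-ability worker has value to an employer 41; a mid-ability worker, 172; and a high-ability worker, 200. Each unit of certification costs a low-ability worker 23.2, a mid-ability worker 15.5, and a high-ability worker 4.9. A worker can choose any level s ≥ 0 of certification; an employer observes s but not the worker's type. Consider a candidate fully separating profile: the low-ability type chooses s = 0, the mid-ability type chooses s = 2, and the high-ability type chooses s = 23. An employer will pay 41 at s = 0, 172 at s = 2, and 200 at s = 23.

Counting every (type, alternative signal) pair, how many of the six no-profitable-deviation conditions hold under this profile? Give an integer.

Mid-ability (own payoff 172 − 15.5×2 = 141): to s=0 gives 41 → no gain ✓; to s=23 gives 200 − 15.5×23 = -156.5 → no gain ✓.
High-ability (own payoff 200 − 4.9×23 = 87.3): to s=0 gives 41 → no gain ✓; to s=2 gives 172 − 4.9×2 = 162.2 → profitable ✗.
Low-ability (own payoff 41): to s=2 gives 172 − 23.2×2 = 125.6 → profitable ✗; to s=23 gives 200 − 23.2×23 = -333.6 → no gain ✓.
4 of the 6 constraints hold; not an equilibrium.

4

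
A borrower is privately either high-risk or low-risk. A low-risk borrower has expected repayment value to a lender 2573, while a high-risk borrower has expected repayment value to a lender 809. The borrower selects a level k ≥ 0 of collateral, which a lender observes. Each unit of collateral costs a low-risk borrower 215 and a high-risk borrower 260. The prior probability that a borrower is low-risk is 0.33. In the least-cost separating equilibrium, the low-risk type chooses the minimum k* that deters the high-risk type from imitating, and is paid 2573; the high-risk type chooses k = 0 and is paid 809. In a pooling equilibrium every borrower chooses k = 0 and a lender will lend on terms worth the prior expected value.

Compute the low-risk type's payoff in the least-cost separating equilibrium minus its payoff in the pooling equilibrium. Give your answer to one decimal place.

-276.8

Least-cost separating signal: k* solves 809 = 2573 − 260·k*, so k* = (2573 − 809)/260 ≈ 6.7846.
Low-risk type's separating payoff: 2573 − 215 × k* = 2573 − 215 × (2573 − 809)/260 = 2573 − 379260/260 ≈ 1114.308.
Pooling payoff: 0.33 × 2573 + 0.67 × 809 = 1391.12.
Difference: 1114.308 − 1391.12 = -276.812, i.e. -276.8 to one decimal place.
The low-risk type would prefer the pooling outcome.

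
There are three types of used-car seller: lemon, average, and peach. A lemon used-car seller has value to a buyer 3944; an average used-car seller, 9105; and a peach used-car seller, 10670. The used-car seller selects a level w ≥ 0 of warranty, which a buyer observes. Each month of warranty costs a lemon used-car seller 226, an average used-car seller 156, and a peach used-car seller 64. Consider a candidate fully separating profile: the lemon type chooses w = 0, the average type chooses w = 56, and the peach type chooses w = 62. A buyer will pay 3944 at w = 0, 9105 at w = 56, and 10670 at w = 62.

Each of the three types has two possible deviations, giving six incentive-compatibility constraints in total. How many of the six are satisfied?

Lemon (own payoff 3944): to w=56 gives 9105 − 226×56 = -3551 → no gain ✓; to w=62 gives 10670 − 226×62 = -3342 → no gain ✓.
Peach (own payoff 10670 − 64×62 = 6702): to w=0 gives 3944 → no gain ✓; to w=56 gives 9105 − 64×56 = 5521 → no gain ✓.
Average (own payoff 9105 − 156×56 = 369): to w=0 gives 3944 → profitable ✗; to w=62 gives 10670 − 156×62 = 998 → profitable ✗.
4 of the 6 constraints hold; not an equilibrium.

4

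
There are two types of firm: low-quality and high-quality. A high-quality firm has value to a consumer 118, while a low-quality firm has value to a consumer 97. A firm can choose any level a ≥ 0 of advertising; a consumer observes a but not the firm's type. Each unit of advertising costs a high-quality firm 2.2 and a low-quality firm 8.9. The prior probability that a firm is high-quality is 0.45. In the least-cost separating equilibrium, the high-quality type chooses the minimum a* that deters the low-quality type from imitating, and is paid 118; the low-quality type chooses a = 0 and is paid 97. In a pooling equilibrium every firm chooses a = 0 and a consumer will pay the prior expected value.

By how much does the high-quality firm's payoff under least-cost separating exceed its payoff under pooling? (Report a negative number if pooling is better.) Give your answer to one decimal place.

6.4

Least-cost separating signal: a* solves 97 = 118 − 8.9·a*, so a* = (118 − 97)/8.9 ≈ 2.3596.
High-quality type's separating payoff: 118 − 2.2 × a* = 118 − 2.2 × (118 − 97)/8.9 = 118 − 46.2/8.9 ≈ 112.809.
Pooling payoff: 0.45 × 118 + 0.55 × 97 = 106.45.
Difference: 112.809 − 106.45 = 6.359, i.e. 6.4 to one decimal place.
The high-quality type prefers to separate.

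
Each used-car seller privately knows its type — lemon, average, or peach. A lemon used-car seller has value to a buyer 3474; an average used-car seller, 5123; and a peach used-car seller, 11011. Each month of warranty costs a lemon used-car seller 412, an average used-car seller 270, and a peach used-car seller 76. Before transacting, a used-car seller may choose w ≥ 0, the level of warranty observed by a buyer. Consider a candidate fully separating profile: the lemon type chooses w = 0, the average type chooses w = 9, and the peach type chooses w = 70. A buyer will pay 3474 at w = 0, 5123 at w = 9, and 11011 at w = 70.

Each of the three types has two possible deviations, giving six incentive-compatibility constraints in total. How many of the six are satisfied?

Average (own payoff 5123 − 270×9 = 2693): to w=0 gives 3474 → profitable ✗; to w=70 gives 11011 − 270×70 = -7889 → no gain ✓.
Lemon (own payoff 3474): to w=9 gives 5123 − 412×9 = 1415 → no gain ✓; to w=70 gives 11011 − 412×70 = -17829 → no gain ✓.
Peach (own payoff 11011 − 76×70 = 5691): to w=0 gives 3474 → no gain ✓; to w=9 gives 5123 − 76×9 = 4439 → no gain ✓.
5 of the 6 constraints hold; not an equilibrium.

5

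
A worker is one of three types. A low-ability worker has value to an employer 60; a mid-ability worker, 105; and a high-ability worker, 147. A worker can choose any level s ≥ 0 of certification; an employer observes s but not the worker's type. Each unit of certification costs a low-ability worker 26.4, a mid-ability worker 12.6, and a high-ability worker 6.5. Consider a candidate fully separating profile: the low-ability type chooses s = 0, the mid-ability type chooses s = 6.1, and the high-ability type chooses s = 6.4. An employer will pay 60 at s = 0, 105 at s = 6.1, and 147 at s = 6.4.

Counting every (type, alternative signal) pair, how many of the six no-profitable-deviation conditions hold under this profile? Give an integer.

4

Low-ability (own payoff 60): to s=6.1 gives 105 − 26.4×6.1 = -56.04 → no gain ✓; to s=6.4 gives 147 − 26.4×6.4 = -21.96 → no gain ✓.
High-ability (own payoff 147 − 6.5×6.4 = 105.4): to s=0 gives 60 → no gain ✓; to s=6.1 gives 105 − 6.5×6.1 = 65.35 → no gain ✓.
Mid-ability (own payoff 105 − 12.6×6.1 = 28.14): to s=0 gives 60 → profitable ✗; to s=6.4 gives 147 − 12.6×6.4 = 66.36 → profitable ✗.
4 of the 6 constraints hold; not an equilibrium.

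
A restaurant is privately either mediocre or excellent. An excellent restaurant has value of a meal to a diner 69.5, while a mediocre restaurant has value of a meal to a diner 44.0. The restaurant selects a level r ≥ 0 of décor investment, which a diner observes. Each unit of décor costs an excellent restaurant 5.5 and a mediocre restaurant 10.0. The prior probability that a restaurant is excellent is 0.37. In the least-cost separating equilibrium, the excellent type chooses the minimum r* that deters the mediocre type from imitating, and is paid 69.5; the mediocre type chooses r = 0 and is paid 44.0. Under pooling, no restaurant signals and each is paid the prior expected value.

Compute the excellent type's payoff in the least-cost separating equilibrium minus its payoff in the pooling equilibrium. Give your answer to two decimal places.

Least-cost separating signal: r* solves 44.0 = 69.5 − 10.0·r*, so r* = (69.5 − 44.0)/10.0 = 2.55.
Excellent type's separating payoff: 69.5 − 5.5 × r* = 69.5 − 5.5 × (69.5 − 44.0)/10.0 = 69.5 − 140.25/10.0 = 55.475.
Pooling payoff: 0.37 × 69.5 + 0.63 × 44.0 = 53.435.
Difference: 55.475 − 53.435 = 2.04.
The excellent type prefers to separate.

2.04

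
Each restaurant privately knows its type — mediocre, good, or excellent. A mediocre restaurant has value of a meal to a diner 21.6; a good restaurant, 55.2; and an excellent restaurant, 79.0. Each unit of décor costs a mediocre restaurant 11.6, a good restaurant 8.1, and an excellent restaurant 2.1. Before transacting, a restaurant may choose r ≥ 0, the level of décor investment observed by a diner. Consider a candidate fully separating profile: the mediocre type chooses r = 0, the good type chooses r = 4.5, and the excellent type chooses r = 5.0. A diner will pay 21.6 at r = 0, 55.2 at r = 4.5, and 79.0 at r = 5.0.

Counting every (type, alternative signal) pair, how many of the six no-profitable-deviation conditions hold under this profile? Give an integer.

Good (own payoff 55.2 − 8.1×4.5 = 18.75): to r=0 gives 21.6 → profitable ✗; to r=5.0 gives 79.0 − 8.1×5.0 = 38.5 → profitable ✗.
Excellent (own payoff 79.0 − 2.1×5.0 = 68.5): to r=0 gives 21.6 → no gain ✓; to r=4.5 gives 55.2 − 2.1×4.5 = 45.75 → no gain ✓.
Mediocre (own payoff 21.6): to r=4.5 gives 55.2 − 11.6×4.5 = 3 → no gain ✓; to r=5.0 gives 79.0 − 11.6×5.0 = 21 → no gain ✓.
4 of the 6 constraints hold; not an equilibrium.

4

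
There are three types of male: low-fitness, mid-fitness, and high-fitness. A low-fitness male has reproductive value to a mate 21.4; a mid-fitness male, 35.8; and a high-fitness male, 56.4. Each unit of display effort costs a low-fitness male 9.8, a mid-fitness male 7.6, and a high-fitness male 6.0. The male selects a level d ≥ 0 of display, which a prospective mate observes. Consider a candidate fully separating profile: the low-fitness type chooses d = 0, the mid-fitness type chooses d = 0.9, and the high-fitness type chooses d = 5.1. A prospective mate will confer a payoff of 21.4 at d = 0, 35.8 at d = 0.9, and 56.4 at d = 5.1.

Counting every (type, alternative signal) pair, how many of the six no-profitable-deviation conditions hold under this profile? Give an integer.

Low-fitness (own payoff 21.4): to d=0.9 gives 35.8 − 9.8×0.9 = 26.98 → profitable ✗; to d=5.1 gives 56.4 − 9.8×5.1 = 6.42 → no gain ✓.
High-fitness (own payoff 56.4 − 6.0×5.1 = 25.8): to d=0 gives 21.4 → no gain ✓; to d=0.9 gives 35.8 − 6.0×0.9 = 30.4 → profitable ✗.
Mid-fitness (own payoff 35.8 − 7.6×0.9 = 28.96): to d=0 gives 21.4 → no gain ✓; to d=5.1 gives 56.4 − 7.6×5.1 = 17.64 → no gain ✓.
4 of the 6 constraints hold; not an equilibrium.

4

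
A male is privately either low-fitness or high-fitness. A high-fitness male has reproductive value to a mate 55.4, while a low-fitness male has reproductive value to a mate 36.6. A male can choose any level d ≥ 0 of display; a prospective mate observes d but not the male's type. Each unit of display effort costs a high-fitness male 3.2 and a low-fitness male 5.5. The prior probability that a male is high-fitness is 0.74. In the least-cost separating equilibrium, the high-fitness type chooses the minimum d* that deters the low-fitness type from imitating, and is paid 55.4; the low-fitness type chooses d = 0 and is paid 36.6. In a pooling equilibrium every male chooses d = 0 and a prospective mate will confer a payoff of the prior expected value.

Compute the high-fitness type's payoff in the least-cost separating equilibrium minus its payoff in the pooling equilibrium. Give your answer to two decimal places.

-6.05

Least-cost separating signal: d* solves 36.6 = 55.4 − 5.5·d*, so d* = (55.4 − 36.6)/5.5 ≈ 3.4182.
High-fitness type's separating payoff: 55.4 − 3.2 × d* = 55.4 − 3.2 × (55.4 − 36.6)/5.5 = 55.4 − 60.16/5.5 ≈ 44.4618.
Pooling payoff: 0.74 × 55.4 + 0.26 × 36.6 = 50.512.
Difference: 44.4618 − 50.512 = -6.0502, i.e. -6.05 to two decimal places.
The high-fitness type would prefer the pooling outcome.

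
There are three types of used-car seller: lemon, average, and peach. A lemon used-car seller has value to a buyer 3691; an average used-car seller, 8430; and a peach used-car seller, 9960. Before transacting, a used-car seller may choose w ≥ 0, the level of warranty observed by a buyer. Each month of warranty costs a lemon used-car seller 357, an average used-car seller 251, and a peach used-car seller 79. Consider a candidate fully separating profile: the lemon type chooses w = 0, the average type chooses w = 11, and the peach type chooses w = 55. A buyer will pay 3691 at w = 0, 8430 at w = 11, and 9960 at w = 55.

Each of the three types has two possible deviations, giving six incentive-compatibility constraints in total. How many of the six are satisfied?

4

Peach (own payoff 9960 − 79×55 = 5615): to w=0 gives 3691 → no gain ✓; to w=11 gives 8430 − 79×11 = 7561 → profitable ✗.
Lemon (own payoff 3691): to w=11 gives 8430 − 357×11 = 4503 → profitable ✗; to w=55 gives 9960 − 357×55 = -9675 → no gain ✓.
Average (own payoff 8430 − 251×11 = 5669): to w=0 gives 3691 → no gain ✓; to w=55 gives 9960 − 251×55 = -3845 → no gain ✓.
4 of the 6 constraints hold; not an equilibrium.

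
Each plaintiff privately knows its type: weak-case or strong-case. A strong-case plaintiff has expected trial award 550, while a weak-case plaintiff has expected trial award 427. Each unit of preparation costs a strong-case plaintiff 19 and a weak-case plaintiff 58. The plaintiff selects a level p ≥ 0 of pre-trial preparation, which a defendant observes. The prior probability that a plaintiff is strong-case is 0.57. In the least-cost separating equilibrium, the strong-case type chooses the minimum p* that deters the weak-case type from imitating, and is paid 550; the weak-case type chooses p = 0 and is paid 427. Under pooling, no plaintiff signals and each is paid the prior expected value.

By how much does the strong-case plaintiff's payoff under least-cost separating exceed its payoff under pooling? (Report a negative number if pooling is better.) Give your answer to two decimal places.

Least-cost separating signal: p* solves 427 = 550 − 58·p*, so p* = (550 − 427)/58 ≈ 2.1207.
Strong-case type's separating payoff: 550 − 19 × p* = 550 − 19 × (550 − 427)/58 = 550 − 2337/58 ≈ 509.7069.
Pooling payoff: 0.57 × 550 + 0.43 × 427 = 497.11.
Difference: 509.7069 − 497.11 = 12.5969, i.e. 12.60 to two decimal places.
The strong-case type prefers to separate.

12.60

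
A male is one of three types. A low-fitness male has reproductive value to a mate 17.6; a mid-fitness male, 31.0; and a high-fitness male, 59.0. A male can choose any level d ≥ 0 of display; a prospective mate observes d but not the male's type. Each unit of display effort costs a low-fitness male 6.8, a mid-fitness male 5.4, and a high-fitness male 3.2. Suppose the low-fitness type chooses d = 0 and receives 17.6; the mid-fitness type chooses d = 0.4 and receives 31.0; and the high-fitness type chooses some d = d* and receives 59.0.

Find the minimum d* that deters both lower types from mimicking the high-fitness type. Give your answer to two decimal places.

Mid-fitness type (on-path payoff 31.0 − 5.4×0.4 = 28.84) won't mimic when 28.84 ≥ 59.0 − 5.4·d*, i.e. d* ≥ 5.59.
Low-fitness type (on-path payoff 17.6) won't mimic when 17.6 ≥ 59.0 − 6.8·d*, i.e. d* ≥ 6.09.
Both must hold, so d* = max(6.09, 5.59) = 6.09. The low-fitness type's constraint binds.

6.09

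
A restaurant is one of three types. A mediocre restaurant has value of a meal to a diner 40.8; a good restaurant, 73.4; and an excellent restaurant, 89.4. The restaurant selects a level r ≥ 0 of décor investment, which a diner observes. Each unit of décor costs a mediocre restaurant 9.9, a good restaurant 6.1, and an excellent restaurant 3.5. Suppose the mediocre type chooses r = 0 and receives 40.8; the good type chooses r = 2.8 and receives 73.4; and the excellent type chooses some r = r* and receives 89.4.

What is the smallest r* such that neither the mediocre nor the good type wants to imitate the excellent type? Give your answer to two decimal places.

Good type (on-path payoff 73.4 − 6.1×2.8 = 56.32) won't mimic when 56.32 ≥ 89.4 − 6.1·r*, i.e. r* ≥ 5.42.
Mediocre type (on-path payoff 40.8) won't mimic when 40.8 ≥ 89.4 − 9.9·r*, i.e. r* ≥ 4.91.
Both must hold, so r* = max(4.91, 5.42) = 5.42. The good type's constraint binds.

5.42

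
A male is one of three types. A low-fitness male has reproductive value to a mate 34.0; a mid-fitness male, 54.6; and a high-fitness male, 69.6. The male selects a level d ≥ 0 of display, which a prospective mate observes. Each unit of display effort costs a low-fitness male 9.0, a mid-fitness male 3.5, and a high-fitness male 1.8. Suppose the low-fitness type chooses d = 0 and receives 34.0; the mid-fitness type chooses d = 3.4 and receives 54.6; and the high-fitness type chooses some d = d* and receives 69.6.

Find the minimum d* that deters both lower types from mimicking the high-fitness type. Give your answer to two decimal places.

7.69

Low-fitness type (on-path payoff 34.0) won't mimic when 34.0 ≥ 69.6 − 9.0·d*, i.e. d* ≥ 3.96.
Mid-fitness type (on-path payoff 54.6 − 3.5×3.4 = 42.7) won't mimic when 42.7 ≥ 69.6 − 3.5·d*, i.e. d* ≥ 7.69.
Both must hold, so d* = max(3.96, 7.69) = 7.69. The mid-fitness type's constraint binds.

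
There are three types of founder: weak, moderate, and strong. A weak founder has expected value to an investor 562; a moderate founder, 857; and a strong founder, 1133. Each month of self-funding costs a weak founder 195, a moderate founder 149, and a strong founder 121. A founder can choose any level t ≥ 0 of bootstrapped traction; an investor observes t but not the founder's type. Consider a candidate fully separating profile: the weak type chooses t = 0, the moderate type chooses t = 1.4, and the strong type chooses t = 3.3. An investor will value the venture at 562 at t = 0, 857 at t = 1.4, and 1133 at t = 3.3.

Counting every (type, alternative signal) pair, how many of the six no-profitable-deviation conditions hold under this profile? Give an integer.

5

Weak (own payoff 562): to t=1.4 gives 857 − 195×1.4 = 584 → profitable ✗; to t=3.3 gives 1133 − 195×3.3 = 489.5 → no gain ✓.
Moderate (own payoff 857 − 149×1.4 = 648.4): to t=0 gives 562 → no gain ✓; to t=3.3 gives 1133 − 149×3.3 = 641.3 → no gain ✓.
Strong (own payoff 1133 − 121×3.3 = 733.7): to t=0 gives 562 → no gain ✓; to t=1.4 gives 857 − 121×1.4 = 687.6 → no gain ✓.
5 of the 6 constraints hold; not an equilibrium.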